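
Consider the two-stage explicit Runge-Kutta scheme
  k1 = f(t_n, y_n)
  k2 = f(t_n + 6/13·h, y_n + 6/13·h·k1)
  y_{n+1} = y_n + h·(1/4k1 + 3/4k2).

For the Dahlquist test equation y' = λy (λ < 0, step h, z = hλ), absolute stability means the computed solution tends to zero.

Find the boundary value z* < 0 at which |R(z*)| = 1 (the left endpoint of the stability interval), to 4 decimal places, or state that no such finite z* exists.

left endpoint -2.8889.

With y'=λy (z=hλ):
  k1=λy_n ⇒ h·k1=z·y_n;  k2=λ(1+6/13z)y_n ⇒ h·k2=z(1+6/13z)y_n
  y_{n+1}/y_n = 1 + 1/4z + 3/4z(1+6/13z) = 1 + z + 9/26z²
  ⇒ R(z) = 1 + z + 9/26z².

Need |R(x)|<1, x<0.
x=-0.73: |R|=0.4545
R=1: x+9/26x²=0 ⇒ x=−26/9=-2.8889; min R=1−1/(4·9/26)=0.2778>−1
Confirm numerically:
  x=-2.529: |R|=0.68494 <1
  x=-1.345: |R|=0.28120 <1
  x=-1.254: |R|=0.29033 <1
  x=-3.242: |R|=1.39627 >1
  x=-3.213: |R|=1.36047 >1
  x=-3.063: |R|=1.18460 >1
Stable set (-2.8889, 0).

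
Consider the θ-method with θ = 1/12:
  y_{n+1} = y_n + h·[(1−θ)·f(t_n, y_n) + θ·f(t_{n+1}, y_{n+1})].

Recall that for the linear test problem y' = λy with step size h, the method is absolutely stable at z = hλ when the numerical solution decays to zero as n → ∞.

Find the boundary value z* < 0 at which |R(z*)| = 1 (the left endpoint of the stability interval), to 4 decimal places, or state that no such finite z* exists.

With y'=λy (z=hλ):
  y_{n+1} = y_n + z·[11/12·y_n + 1/12·y_{n+1}] ⇒ (1 − 1/12z)y_{n+1} = (1 + 11/12z)y_n
  so R(z) = (1 + 11/12z)/(1 − 1/12z).

Need |R(x)|<1, x<0.
x=-1.07: |R|=0.0176
R=−1: 1+11/12x = −1+1/12x ⇒ -5/6x=2 ⇒ x=2/(-5/6)=-2.4000
Confirm numerically:
  x=-1.891: |R|=0.63358 <1
  x=-1.884: |R|=0.62835 <1
  x=-1.577: |R|=0.39383 <1
  x=-1.327: |R|=0.19487 <1
  x=-2.884: |R|=1.32518 >1
  x=-2.528: |R|=1.08811 >1
  x=-2.512: |R|=1.07718 >1
So |R|<1 on (-2.4000, 0).

left endpoint -2.4000.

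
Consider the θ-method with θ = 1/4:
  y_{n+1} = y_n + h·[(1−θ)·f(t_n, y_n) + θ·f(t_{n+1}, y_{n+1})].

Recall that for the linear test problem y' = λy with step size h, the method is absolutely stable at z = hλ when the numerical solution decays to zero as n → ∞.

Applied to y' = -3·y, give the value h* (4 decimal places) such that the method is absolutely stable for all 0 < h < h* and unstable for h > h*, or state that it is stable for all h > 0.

(-4.0000,0); λ=-3 ⇒ h* = (4)/3 = 1.3333.

With y'=λy (z=hλ):
  y_{n+1} = y_n + z·[3/4·y_n + 1/4·y_{n+1}] ⇒ (1 − 1/4z)y_{n+1} = (1 + 3/4z)y_n
  so R(z) = (1 + 3/4z)/(1 − 1/4z).

Solve |R(x)|<1 on ℝ⁻.
x=-1.46: |R|=0.0696
R=−1: 1+3/4x = −1+1/4x ⇒ -1/2x=2 ⇒ x=2/(-1/2)=-4.0000
Confirm numerically:
  x=-3.297: |R|=0.80732 <1
  x=-2.972: |R|=0.70511 <1
  x=-1.967: |R|=0.31859 <1
  x=-4.496: |R|=1.11676 >1
  x=-4.287: |R|=1.06927 >1
Stable set (-4.0000, 0).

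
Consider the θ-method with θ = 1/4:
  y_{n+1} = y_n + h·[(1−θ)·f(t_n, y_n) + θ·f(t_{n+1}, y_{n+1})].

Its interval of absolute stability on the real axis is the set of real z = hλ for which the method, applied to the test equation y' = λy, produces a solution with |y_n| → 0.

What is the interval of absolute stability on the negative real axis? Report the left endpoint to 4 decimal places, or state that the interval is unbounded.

Set f=λy, z=hλ:
  y_{n+1} = y_n + z·[3/4·y_n + 1/4·y_{n+1}] ⇒ (1 − 1/4z)y_{n+1} = (1 + 3/4z)y_n
  so R(z) = (1 + 3/4z)/(1 − 1/4z).

Find x<0 with |R(x)|<1.
x=-1.21: |R|=0.0710
R=−1: 1+3/4x = −1+1/4x ⇒ -1/2x=2 ⇒ x=2/(-1/2)=-4.0000
Confirm numerically:
  x=-3.755: |R|=0.93681 <1
  x=-3.340: |R|=0.82016 <1
  x=-3.311: |R|=0.81152 <1
  x=-3.125: |R|=0.75439 <1
  x=-4.448: |R|=1.10606 >1
  x=-4.235: |R|=1.05707 >1
So |R|<1 on (-4.0000, 0).

(-4.0000, 0).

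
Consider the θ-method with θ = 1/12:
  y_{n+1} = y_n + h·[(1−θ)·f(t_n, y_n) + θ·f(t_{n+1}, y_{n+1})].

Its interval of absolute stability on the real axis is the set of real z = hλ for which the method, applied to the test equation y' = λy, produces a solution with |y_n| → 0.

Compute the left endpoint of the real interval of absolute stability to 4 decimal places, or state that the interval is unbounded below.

Test eqn y'=λy, z=hλ:
  y_{n+1} = y_n + z·[11/12·y_n + 1/12·y_{n+1}] ⇒ (1 − 1/12z)y_{n+1} = (1 + 11/12z)y_n
  Hence R(z) = (1 + 11/12z)/(1 − 1/12z).

Boundary: |R(x)|=1, x<0.
x=-1.55: |R|=0.3727
R=−1: 1+11/12x = −1+1/12x ⇒ -5/6x=2 ⇒ x=2/(-5/6)=-2.4000
Confirm numerically:
  x=-2.303: |R|=0.93218 <1
  x=-1.570: |R|=0.38836 <1
  x=-1.367: |R|=0.22720 <1
  x=-2.972: |R|=1.38205 >1
  x=-2.884: |R|=1.32518 >1
So |R|<1 on (-2.4000, 0).

z* = -2.4000.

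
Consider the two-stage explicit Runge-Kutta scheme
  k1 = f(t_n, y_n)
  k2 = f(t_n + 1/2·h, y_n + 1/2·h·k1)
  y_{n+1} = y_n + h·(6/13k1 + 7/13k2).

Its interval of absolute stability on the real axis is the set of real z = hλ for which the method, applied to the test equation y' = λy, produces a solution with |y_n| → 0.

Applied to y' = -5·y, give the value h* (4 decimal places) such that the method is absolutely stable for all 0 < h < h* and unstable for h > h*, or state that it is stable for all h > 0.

Test eqn y'=λy, z=hλ:
  k1=λy_n ⇒ h·k1=z·y_n;  k2=λ(1+1/2z)y_n ⇒ h·k2=z(1+1/2z)y_n
  y_{n+1}/y_n = 1 + 6/13z + 7/13z(1+1/2z) = 1 + z + 7/26z²
  ⇒ R(z) = 1 + z + 7/26z².

Find x<0 with |R(x)|<1.
x=-1.17: |R|=0.1986
R=1: x+7/26x²=0 ⇒ x=−26/7=-3.7143; min R=1−1/(4·7/26)=0.0714>−1
Confirm numerically:
  x=-3.444: |R|=0.74938 <1
  x=-2.778: |R|=0.29973 <1
  x=-1.995: |R|=0.07655 <1
  x=-4.183: |R|=1.52786 >1
  x=-3.848: |R|=1.13853 >1
Stable set (-3.7143, 0).

(-3.7143,0); λ=-5 ⇒ h* = (26/7)/5 = 0.7429.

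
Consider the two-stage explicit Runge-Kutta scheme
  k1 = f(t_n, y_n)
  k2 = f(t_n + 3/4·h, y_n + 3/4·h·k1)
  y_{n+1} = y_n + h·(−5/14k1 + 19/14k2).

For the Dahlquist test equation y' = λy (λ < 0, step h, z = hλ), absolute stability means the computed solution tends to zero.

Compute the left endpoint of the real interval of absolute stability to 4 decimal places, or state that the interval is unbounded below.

Test eqn y'=λy, z=hλ:
  k1=λy_n ⇒ h·k1=z·y_n;  k2=λ(1+3/4z)y_n ⇒ h·k2=z(1+3/4z)y_n
  y_{n+1}/y_n = 1 − 5/14z + 19/14z(1+3/4z) = 1 + z + 57/56z²
  Hence R(z) = 1 + z + 57/56z².

Find x<0 with |R(x)|<1.
x=-0.86: |R|=0.8928
R=1: x+57/56x²=0 ⇒ x=−56/57=-0.9825; min R=1−1/(4·57/56)=0.7544>−1
Confirm numerically:
  x=-0.867: |R|=0.89811 <1
  x=-0.554: |R|=0.75840 <1
  x=-0.471: |R|=0.75480 <1
  x=-1.031: |R|=1.05094 >1
  x=-1.017: |R|=1.03576 >1
Stable set (-0.9825, 0).

z* = -0.9825.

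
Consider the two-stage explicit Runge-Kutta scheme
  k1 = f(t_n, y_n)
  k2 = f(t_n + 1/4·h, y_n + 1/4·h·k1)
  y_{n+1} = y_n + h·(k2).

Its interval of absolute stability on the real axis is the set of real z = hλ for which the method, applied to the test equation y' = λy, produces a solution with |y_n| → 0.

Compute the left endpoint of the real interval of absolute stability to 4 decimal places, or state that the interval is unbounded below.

left endpoint -4.0000.

On y'=λy, z=hλ:
  k1=λy_n ⇒ h·k1=z·y_n;  k2=λ(1+1/4z)y_n ⇒ h·k2=z(1+1/4z)y_n
  y_{n+1}/y_n = 1 + z(1+1/4z) = 1 + z + 1/4z²
  R(z) = 1 + z + 1/4z².

Solve |R(x)|<1 on ℝ⁻.
x=-0.87: |R|=0.3192
R=1: x+1/4x²=0 ⇒ x=−4=-4.0000; min R=1−1/(4·1/4)=0.0000>−1
Confirm numerically:
  x=-2.519: |R|=0.06734 <1
  x=-2.326: |R|=0.02657 <1
  x=-2.168: |R|=0.00706 <1
  x=-1.851: |R|=0.00555 <1
  x=-4.426: |R|=1.47137 >1
  x=-4.264: |R|=1.28142 >1
  x=-4.159: |R|=1.16532 >1
Interval (-4.0000, 0).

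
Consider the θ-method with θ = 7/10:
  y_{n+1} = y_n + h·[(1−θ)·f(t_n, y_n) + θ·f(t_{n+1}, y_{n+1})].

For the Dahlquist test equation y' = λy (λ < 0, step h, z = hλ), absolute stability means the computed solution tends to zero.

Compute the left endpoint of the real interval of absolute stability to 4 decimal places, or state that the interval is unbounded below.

unbounded; (−∞, 0).

With y'=λy (z=hλ):
  y_{n+1} = y_n + z·[3/10·y_n + 7/10·y_{n+1}] ⇒ (1 − 7/10z)y_{n+1} = (1 + 3/10z)y_n
  ⇒ R(z) = (1 + 3/10z)/(1 − 7/10z).

Boundary: |R(x)|=1, x<0.
x=-1.25: |R|=0.3333
x=-2: |R|=0.1667
x=-10: |R|=0.2500
x=-100: |R|=0.4085
θ=7/10≥1/2 ⇒ |1+3/10x|<|1−7/10x| ∀x<0 ⇒ stable on all of ℝ⁻.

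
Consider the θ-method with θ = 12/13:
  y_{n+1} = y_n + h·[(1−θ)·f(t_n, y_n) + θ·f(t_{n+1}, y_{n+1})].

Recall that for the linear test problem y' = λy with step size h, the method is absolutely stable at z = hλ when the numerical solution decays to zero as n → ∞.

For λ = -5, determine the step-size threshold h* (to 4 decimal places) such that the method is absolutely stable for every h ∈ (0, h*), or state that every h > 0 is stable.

Test eqn y'=λy, z=hλ:
  y_{n+1} = y_n + z·[1/13·y_n + 12/13·y_{n+1}] ⇒ (1 − 12/13z)y_{n+1} = (1 + 1/13z)y_n
  so R(z) = (1 + 1/13z)/(1 − 12/13z).

Boundary: |R(x)|=1, x<0.
x=-1.33: |R|=0.4030
x=-2: |R|=0.2973
x=-10: |R|=0.0226
x=-100: |R|=0.0717
θ=12/13≥1/2 ⇒ |1+1/13x|<|1−12/13x| ∀x<0 ⇒ unbounded interval.

interval (−∞, 0). Any h>0 works for λ=-5.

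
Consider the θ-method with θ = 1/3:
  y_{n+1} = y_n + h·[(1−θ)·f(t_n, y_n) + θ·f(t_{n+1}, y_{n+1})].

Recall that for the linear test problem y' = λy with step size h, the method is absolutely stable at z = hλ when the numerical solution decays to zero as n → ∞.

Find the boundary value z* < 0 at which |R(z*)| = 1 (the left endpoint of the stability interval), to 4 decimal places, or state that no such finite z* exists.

z* = -6.0000.

With y'=λy (z=hλ):
  y_{n+1} = y_n + z·[2/3·y_n + 1/3·y_{n+1}] ⇒ (1 − 1/3z)y_{n+1} = (1 + 2/3z)y_n
  Hence R(z) = (1 + 2/3z)/(1 − 1/3z).

Boundary: |R(x)|=1, x<0.
x=-1.62: |R|=0.0519
R=−1: 1+2/3x = −1+1/3x ⇒ -1/3x=2 ⇒ x=2/(-1/3)=-6.0000
Confirm numerically:
  x=-4.326: |R|=0.77150 <1
  x=-2.776: |R|=0.44183 <1
  x=-2.426: |R|=0.34132 <1
  x=-6.590: |R|=1.06152 >1
  x=-6.212: |R|=1.02301 >1
  x=-6.181: |R|=1.01971 >1
So |R|<1 on (-6.0000, 0).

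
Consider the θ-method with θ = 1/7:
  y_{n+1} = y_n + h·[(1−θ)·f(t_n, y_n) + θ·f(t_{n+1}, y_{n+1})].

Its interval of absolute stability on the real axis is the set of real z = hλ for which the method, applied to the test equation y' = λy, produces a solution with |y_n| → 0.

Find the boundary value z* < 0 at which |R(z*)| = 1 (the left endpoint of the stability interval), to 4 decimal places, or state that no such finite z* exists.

left endpoint -2.8000.

With y'=λy (z=hλ):
  y_{n+1} = y_n + z·[6/7·y_n + 1/7·y_{n+1}] ⇒ (1 − 1/7z)y_{n+1} = (1 + 6/7z)y_n
  Hence R(z) = (1 + 6/7z)/(1 − 1/7z).

Solve |R(x)|<1 on ℝ⁻.
x=-1.22: |R|=0.0389
R=−1: 1+6/7x = −1+1/7x ⇒ -5/7x=2 ⇒ x=2/(-5/7)=-2.8000
Confirm numerically:
  x=-1.815: |R|=0.44129 <1
  x=-1.642: |R|=0.33002 <1
  x=-1.552: |R|=0.27035 <1
  x=-3.007: |R|=1.10343 >1
  x=-3.000: |R|=1.10000 >1
  x=-2.923: |R|=1.06198 >1
So |R|<1 on (-2.8000, 0).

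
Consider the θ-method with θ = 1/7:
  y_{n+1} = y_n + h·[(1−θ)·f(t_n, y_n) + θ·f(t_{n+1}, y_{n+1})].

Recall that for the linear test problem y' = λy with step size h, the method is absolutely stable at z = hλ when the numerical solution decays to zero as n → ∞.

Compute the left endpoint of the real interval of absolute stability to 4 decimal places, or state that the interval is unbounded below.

With y'=λy (z=hλ):
  y_{n+1} = y_n + z·[6/7·y_n + 1/7·y_{n+1}] ⇒ (1 − 1/7z)y_{n+1} = (1 + 6/7z)y_n
  ⇒ R(z) = (1 + 6/7z)/(1 − 1/7z).

Boundary: |R(x)|=1, x<0.
x=-0.81: |R|=0.2740
R=−1: 1+6/7x = −1+1/7x ⇒ -5/7x=2 ⇒ x=2/(-5/7)=-2.8000
Confirm numerically:
  x=-2.718: |R|=0.95781 <1
  x=-2.590: |R|=0.89051 <1
  x=-1.787: |R|=0.42358 <1
  x=-1.318: |R|=0.10916 <1
  x=-3.160: |R|=1.17717 >1
  x=-3.091: |R|=1.14419 >1
So |R|<1 on (-2.8000, 0).

left endpoint -2.8000.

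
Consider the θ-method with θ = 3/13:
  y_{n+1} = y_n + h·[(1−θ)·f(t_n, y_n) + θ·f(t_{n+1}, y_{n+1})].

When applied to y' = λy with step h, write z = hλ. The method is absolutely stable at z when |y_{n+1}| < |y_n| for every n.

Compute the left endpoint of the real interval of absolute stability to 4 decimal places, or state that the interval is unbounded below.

z* = -3.7143.

Set f=λy, z=hλ:
  y_{n+1} = y_n + z·[10/13·y_n + 3/13·y_{n+1}] ⇒ (1 − 3/13z)y_{n+1} = (1 + 10/13z)y_n
  Hence R(z) = (1 + 10/13z)/(1 − 3/13z).

Find x<0 with |R(x)|<1.
x=-0.79: |R|=0.3318
R=−1: 1+10/13x = −1+3/13x ⇒ -7/13x=2 ⇒ x=2/(-7/13)=-3.7143
Confirm numerically:
  x=-2.869: |R|=0.72615 <1
  x=-2.491: |R|=0.58174 <1
  x=-2.120: |R|=0.42355 <1
  x=-4.179: |R|=1.12738 >1
  x=-4.172: |R|=1.12557 >1
  x=-3.908: |R|=1.05485 >1
Interval (-3.7143, 0).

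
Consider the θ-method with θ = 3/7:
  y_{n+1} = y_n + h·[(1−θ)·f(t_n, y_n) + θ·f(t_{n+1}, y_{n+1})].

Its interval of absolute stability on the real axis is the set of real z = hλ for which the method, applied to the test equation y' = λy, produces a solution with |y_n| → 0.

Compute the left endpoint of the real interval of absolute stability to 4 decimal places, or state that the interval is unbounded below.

z* = -14.0000.

Test eqn y'=λy, z=hλ:
  y_{n+1} = y_n + z·[4/7·y_n + 3/7·y_{n+1}] ⇒ (1 − 3/7z)y_{n+1} = (1 + 4/7z)y_n
  ⇒ R(z) = (1 + 4/7z)/(1 − 3/7z).

Boundary: |R(x)|=1, x<0.
x=-1.16: |R|=0.2252
R=−1: 1+4/7x = −1+3/7x ⇒ -1/7x=2 ⇒ x=2/(-1/7)=-14.0000
Confirm numerically:
  x=-12.911: |R|=0.97619 <1
  x=-12.212: |R|=0.95902 <1
  x=-6.358: |R|=0.70691 <1
  x=-14.129: |R|=1.00261 >1
  x=-14.048: |R|=1.00098 >1
  x=-14.047: |R|=1.00096 >1
So |R|<1 on (-14.0000, 0).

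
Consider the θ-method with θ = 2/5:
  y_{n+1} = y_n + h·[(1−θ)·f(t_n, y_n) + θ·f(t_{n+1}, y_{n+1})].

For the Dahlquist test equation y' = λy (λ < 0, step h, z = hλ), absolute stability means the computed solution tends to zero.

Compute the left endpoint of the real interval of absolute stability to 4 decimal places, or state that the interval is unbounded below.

Set f=λy, z=hλ:
  y_{n+1} = y_n + z·[3/5·y_n + 2/5·y_{n+1}] ⇒ (1 − 2/5z)y_{n+1} = (1 + 3/5z)y_n
  so R(z) = (1 + 3/5z)/(1 − 2/5z).

Boundary: |R(x)|=1, x<0.
x=-1.57: |R|=0.0356
R=−1: 1+3/5x = −1+2/5x ⇒ -1/5x=2 ⇒ x=2/(-1/5)=-10.0000
Confirm numerically:
  x=-9.140: |R|=0.96306 <1
  x=-6.741: |R|=0.82367 <1
  x=-6.606: |R|=0.81364 <1
  x=-5.833: |R|=0.74997 <1
  x=-10.436: |R|=1.01685 >1
  x=-10.171: |R|=1.00675 >1
  x=-10.109: |R|=1.00432 >1
Interval (-10.0000, 0).

left endpoint -10.0000.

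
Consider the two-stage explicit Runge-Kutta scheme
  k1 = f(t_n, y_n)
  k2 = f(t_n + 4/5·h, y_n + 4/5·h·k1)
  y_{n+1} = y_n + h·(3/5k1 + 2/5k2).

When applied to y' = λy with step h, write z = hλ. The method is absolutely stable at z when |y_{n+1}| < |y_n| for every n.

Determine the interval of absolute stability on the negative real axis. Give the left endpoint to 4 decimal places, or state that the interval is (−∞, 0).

z∈(-3.1250,0).

On y'=λy, z=hλ:
  k1=λy_n ⇒ h·k1=z·y_n;  k2=λ(1+4/5z)y_n ⇒ h·k2=z(1+4/5z)y_n
  y_{n+1}/y_n = 1 + 3/5z + 2/5z(1+4/5z) = 1 + z + 8/25z²
  R(z) = 1 + z + 8/25z².

Solve |R(x)|<1 on ℝ⁻.
x=-0.88: |R|=0.3678
R=1: x+8/25x²=0 ⇒ x=−25/8=-3.1250; min R=1−1/(4·8/25)=0.2188>−1
Confirm numerically:
  x=-2.339: |R|=0.41169 <1
  x=-2.056: |R|=0.29668 <1
  x=-1.930: |R|=0.26197 <1
  x=-3.400: |R|=1.29920 >1
  x=-3.289: |R|=1.17261 >1
Interval (-3.1250, 0).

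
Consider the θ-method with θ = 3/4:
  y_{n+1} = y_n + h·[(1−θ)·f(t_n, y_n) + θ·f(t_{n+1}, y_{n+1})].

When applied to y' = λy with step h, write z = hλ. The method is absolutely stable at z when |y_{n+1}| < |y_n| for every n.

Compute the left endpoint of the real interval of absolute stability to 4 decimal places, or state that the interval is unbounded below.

Test eqn y'=λy, z=hλ:
  y_{n+1} = y_n + z·[1/4·y_n + 3/4·y_{n+1}] ⇒ (1 − 3/4z)y_{n+1} = (1 + 1/4z)y_n
  R(z) = (1 + 1/4z)/(1 − 3/4z).

Solve |R(x)|<1 on ℝ⁻.
x=-0.63: |R|=0.5722
x=-2: |R|=0.2000
x=-10: |R|=0.1765
x=-100: |R|=0.3158
θ=3/4≥1/2 ⇒ |1+1/4x|<|1−3/4x| ∀x<0 ⇒ interval (−∞,0).

(−∞, 0) — no finite endpoint.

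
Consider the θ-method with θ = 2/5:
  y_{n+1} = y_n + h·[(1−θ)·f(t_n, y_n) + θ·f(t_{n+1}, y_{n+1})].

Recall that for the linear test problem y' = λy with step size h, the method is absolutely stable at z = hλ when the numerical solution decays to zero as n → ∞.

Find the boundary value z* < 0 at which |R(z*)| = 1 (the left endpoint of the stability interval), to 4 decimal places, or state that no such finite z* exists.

With y'=λy (z=hλ):
  y_{n+1} = y_n + z·[3/5·y_n + 2/5·y_{n+1}] ⇒ (1 − 2/5z)y_{n+1} = (1 + 3/5z)y_n
  Hence R(z) = (1 + 3/5z)/(1 − 2/5z).

Need |R(x)|<1, x<0.
x=-0.39: |R|=0.6626
R=−1: 1+3/5x = −1+2/5x ⇒ -1/5x=2 ⇒ x=2/(-1/5)=-10.0000
Confirm numerically:
  x=-9.259: |R|=0.96849 <1
  x=-8.916: |R|=0.95252 <1
  x=-7.464: |R|=0.87274 <1
  x=-5.604: |R|=0.72878 <1
  x=-10.508: |R|=1.01953 >1
  x=-10.225: |R|=1.00884 >1
  x=-10.053: |R|=1.00211 >1
So |R|<1 on (-10.0000, 0).

left endpoint -10.0000.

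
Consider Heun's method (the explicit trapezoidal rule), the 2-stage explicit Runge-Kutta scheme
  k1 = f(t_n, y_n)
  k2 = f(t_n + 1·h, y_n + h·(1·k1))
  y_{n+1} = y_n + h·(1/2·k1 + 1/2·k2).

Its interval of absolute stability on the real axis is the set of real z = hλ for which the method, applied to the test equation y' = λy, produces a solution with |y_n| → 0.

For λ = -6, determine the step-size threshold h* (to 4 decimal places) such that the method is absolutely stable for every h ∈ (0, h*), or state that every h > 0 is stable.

On y'=λy, z=hλ:
  order 2, 2-stage ⇒ R(z)=1+z+z^2/2
  (e.g. R(-1.45)=0.60125, |R|=0.60125)

Find x<0 with |R(x)|<1.
x=-1.45: |R|=0.6013
|R(-1.38)|=0.5722 |R(-0.98)|=0.5002 |R(-0.97)|=0.5005
Bisect:
  x_lo=-2.3563 |R|=1.4198  x_hi=-0.3707 |R|=0.6980
  mid=-1.36352 |R|=0.56607 →hi
  mid=-1.85992 |R|=0.86973 →hi
  mid=-2.10812 |R|=1.11397 →lo
  mid=-1.98402 |R|=0.98415 →hi
  mid=-2.04607 |R|=1.04714 →lo
  mid=-2.01505 |R|=1.01516 →lo
  mid=-1.99954 |R|=0.99954 →hi
  mid=-2.00729 |R|=1.00732 →lo
  mid=-2.00341 |R|=1.00342 →lo
  mid=-2.00148 |R|=1.00148 →lo
  ...
  [-2.00002,-1.99990] ⇒ x*=-2.0000
So |R|<1 on (-2.0000, 0).

(-2.0000,0); λ=-6 ⇒ h* = 0.3333.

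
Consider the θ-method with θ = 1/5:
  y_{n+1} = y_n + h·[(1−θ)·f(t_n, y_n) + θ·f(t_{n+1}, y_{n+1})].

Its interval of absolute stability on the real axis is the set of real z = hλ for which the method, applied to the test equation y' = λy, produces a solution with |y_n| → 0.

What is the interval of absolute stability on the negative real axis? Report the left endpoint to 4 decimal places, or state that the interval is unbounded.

Set f=λy, z=hλ:
  y_{n+1} = y_n + z·[4/5·y_n + 1/5·y_{n+1}] ⇒ (1 − 1/5z)y_{n+1} = (1 + 4/5z)y_n
  so R(z) = (1 + 4/5z)/(1 − 1/5z).

Need |R(x)|<1, x<0.
x=-0.44: |R|=0.5956
R=−1: 1+4/5x = −1+1/5x ⇒ -3/5x=2 ⇒ x=2/(-3/5)=-3.3333
Confirm numerically:
  x=-3.150: |R|=0.93252 <1
  x=-1.877: |R|=0.36469 <1
  x=-1.509: |R|=0.15916 <1
  x=-3.901: |R|=1.19133 >1
  x=-3.766: |R|=1.14807 >1
  x=-3.513: |R|=1.06331 >1
So |R|<1 on (-3.3333, 0).

z∈(-3.3333,0).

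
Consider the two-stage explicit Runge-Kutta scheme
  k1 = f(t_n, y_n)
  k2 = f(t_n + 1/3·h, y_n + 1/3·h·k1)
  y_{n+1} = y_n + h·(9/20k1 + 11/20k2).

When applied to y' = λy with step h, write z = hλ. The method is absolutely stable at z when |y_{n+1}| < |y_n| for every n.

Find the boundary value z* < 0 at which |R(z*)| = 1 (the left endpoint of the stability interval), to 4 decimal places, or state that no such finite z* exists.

Set f=λy, z=hλ:
  k1=λy_n ⇒ h·k1=z·y_n;  k2=λ(1+1/3z)y_n ⇒ h·k2=z(1+1/3z)y_n
  y_{n+1}/y_n = 1 + 9/20z + 11/20z(1+1/3z) = 1 + z + 11/60z²
  ⇒ R(z) = 1 + z + 11/60z².

Need |R(x)|<1, x<0.
x=-0.73: |R|=0.3677
R=1: x+11/60x²=0 ⇒ x=−60/11=-5.4545; min R=1−1/(4·11/60)=-0.3636>−1
Confirm numerically:
  x=-3.385: |R|=0.28433 <1
  x=-3.328: |R|=0.29748 <1
  x=-2.699: |R|=0.36349 <1
  x=-6.050: |R|=1.66046 >1
  x=-6.025: |R|=1.63011 >1
  x=-5.829: |R|=1.40016 >1
Stable set (-5.4545, 0).

z* = -5.4545.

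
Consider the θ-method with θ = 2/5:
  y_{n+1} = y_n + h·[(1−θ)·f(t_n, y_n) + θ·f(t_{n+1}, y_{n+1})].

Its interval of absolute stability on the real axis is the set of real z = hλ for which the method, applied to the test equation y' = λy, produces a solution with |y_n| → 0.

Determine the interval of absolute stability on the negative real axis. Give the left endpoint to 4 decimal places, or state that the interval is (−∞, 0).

z∈(-10.0000,0).

On y'=λy, z=hλ:
  y_{n+1} = y_n + z·[3/5·y_n + 2/5·y_{n+1}] ⇒ (1 − 2/5z)y_{n+1} = (1 + 3/5z)y_n
  Hence R(z) = (1 + 3/5z)/(1 − 2/5z).

Boundary: |R(x)|=1, x<0.
x=-1.56: |R|=0.0394
R=−1: 1+3/5x = −1+2/5x ⇒ -1/5x=2 ⇒ x=2/(-1/5)=-10.0000
Confirm numerically:
  x=-9.119: |R|=0.96209 <1
  x=-8.530: |R|=0.93336 <1
  x=-4.624: |R|=0.62268 <1
  x=-10.514: |R|=1.01975 >1
  x=-10.055: |R|=1.00219 >1
So |R|<1 on (-10.0000, 0).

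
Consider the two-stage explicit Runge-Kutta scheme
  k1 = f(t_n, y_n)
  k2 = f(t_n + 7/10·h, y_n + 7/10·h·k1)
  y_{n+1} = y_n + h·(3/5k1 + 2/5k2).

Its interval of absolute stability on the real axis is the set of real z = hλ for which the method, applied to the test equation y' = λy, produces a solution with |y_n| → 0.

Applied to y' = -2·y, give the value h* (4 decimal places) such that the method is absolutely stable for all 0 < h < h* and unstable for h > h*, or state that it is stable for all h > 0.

Test eqn y'=λy, z=hλ:
  k1=λy_n ⇒ h·k1=z·y_n;  k2=λ(1+7/10z)y_n ⇒ h·k2=z(1+7/10z)y_n
  y_{n+1}/y_n = 1 + 3/5z + 2/5z(1+7/10z) = 1 + z + 7/25z²
  Hence R(z) = 1 + z + 7/25z².

Solve |R(x)|<1 on ℝ⁻.
x=-1.62: |R|=0.1148
R=1: x+7/25x²=0 ⇒ x=−25/7=-3.5714; min R=1−1/(4·7/25)=0.1071>−1
Confirm numerically:
  x=-3.056: |R|=0.55896 <1
  x=-2.431: |R|=0.22373 <1
  x=-1.807: |R|=0.10727 <1
  x=-4.163: |R|=1.68956 >1
  x=-4.006: |R|=1.48745 >1
  x=-3.788: |R|=1.22970 >1
Stable set (-3.5714, 0).

(-3.5714,0); λ=-2 ⇒ h* = (25/7)/2 = 1.7857.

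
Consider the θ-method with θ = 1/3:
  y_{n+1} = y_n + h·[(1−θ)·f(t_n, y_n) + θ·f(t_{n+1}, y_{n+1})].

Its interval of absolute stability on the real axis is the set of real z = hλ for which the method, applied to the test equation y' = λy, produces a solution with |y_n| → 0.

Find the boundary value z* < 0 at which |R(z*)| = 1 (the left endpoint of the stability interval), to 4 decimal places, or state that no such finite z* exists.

On y'=λy, z=hλ:
  y_{n+1} = y_n + z·[2/3·y_n + 1/3·y_{n+1}] ⇒ (1 − 1/3z)y_{n+1} = (1 + 2/3z)y_n
  R(z) = (1 + 2/3z)/(1 − 1/3z).

Find x<0 with |R(x)|<1.
x=-1.51: |R|=0.0044
R=−1: 1+2/3x = −1+1/3x ⇒ -1/3x=2 ⇒ x=2/(-1/3)=-6.0000
Confirm numerically:
  x=-3.468: |R|=0.60853 <1
  x=-2.698: |R|=0.42050 <1
  x=-2.671: |R|=0.41298 <1
  x=-6.205: |R|=1.02227 >1
  x=-6.126: |R|=1.01381 >1
  x=-6.054: |R|=1.00596 >1
Stable set (-6.0000, 0).

z* = -6.0000.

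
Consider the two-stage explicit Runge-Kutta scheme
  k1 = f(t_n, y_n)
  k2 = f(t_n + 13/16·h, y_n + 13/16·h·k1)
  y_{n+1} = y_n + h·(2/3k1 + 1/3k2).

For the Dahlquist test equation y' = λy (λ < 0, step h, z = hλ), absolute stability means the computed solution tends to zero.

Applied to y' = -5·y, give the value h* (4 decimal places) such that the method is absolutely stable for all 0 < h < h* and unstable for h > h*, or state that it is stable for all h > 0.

(-3.6923,0); λ=-5 ⇒ h* = (48/13)/5 = 0.7385.

Test eqn y'=λy, z=hλ:
  k1=λy_n ⇒ h·k1=z·y_n;  k2=λ(1+13/16z)y_n ⇒ h·k2=z(1+13/16z)y_n
  y_{n+1}/y_n = 1 + 2/3z + 1/3z(1+13/16z) = 1 + z + 13/48z²
  so R(z) = 1 + z + 13/48z².

Need |R(x)|<1, x<0.
x=-1.18: |R|=0.1971
R=1: x+13/48x²=0 ⇒ x=−48/13=-3.6923; min R=1−1/(4·13/48)=0.0769>−1
Confirm numerically:
  x=-3.183: |R|=0.56094 <1
  x=-2.937: |R|=0.39920 <1
  x=-2.754: |R|=0.30014 <1
  x=-1.984: |R|=0.08207 <1
  x=-4.213: |R|=1.59412 >1
  x=-4.083: |R|=1.43203 >1
  x=-3.755: |R|=1.06376 >1
Interval (-3.6923, 0).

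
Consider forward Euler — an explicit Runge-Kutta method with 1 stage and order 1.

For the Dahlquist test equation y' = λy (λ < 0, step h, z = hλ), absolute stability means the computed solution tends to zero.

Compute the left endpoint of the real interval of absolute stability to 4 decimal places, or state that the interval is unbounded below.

On y'=λy, z=hλ:
  order 1, 1-stage ⇒ R(z)=1+z
  (e.g. R(-1.66)=-0.66000, |R|=0.66000)

Need |R(x)|<1, x<0.
x=-1.66: |R|=0.6600
|R(-2.07)|=1.0700 |R(-1.2)|=0.2000 |R(-0.63)|=0.3700
Bisect:
  x_lo=-2.7802 |R|=1.7802  x_hi=-0.1361 |R|=0.8639
  mid=-1.45816 |R|=0.45816 →hi
  mid=-2.11918 |R|=1.11918 →lo
  mid=-1.78867 |R|=0.78867 →hi
  mid=-1.95393 |R|=0.95393 →hi
  mid=-2.03656 |R|=1.03656 →lo
  mid=-1.99524 |R|=0.99524 →hi
  mid=-2.01590 |R|=1.01590 →lo
  ...
  [-2.00008,-1.99992] ⇒ x*=-2.0000
So |R|<1 on (-2.0000, 0).

z* = -2.0000.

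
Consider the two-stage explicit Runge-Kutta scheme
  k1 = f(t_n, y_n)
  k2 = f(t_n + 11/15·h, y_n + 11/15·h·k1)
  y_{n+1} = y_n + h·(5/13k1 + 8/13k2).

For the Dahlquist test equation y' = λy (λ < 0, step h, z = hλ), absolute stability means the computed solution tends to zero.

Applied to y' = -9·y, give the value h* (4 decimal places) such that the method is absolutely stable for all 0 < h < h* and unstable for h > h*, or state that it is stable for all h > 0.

(-2.2159,0); λ=-9 ⇒ h* = (195/88)/9 = 0.2462.

Test eqn y'=λy, z=hλ:
  k1=λy_n ⇒ h·k1=z·y_n;  k2=λ(1+11/15z)y_n ⇒ h·k2=z(1+11/15z)y_n
  y_{n+1}/y_n = 1 + 5/13z + 8/13z(1+11/15z) = 1 + z + 88/195z²
  Hence R(z) = 1 + z + 88/195z².

Find x<0 with |R(x)|<1.
x=-1.68: |R|=0.5937
R=1: x+88/195x²=0 ⇒ x=−195/88=-2.2159; min R=1−1/(4·88/195)=0.4460>−1
Confirm numerically:
  x=-2.106: |R|=0.89554 <1
  x=-1.871: |R|=0.70878 <1
  x=-1.721: |R|=0.61563 <1
  x=-1.625: |R|=0.56667 <1
  x=-2.781: |R|=1.70920 >1
  x=-2.582: |R|=1.42657 >1
  x=-2.540: |R|=1.37149 >1
Interval (-2.2159, 0).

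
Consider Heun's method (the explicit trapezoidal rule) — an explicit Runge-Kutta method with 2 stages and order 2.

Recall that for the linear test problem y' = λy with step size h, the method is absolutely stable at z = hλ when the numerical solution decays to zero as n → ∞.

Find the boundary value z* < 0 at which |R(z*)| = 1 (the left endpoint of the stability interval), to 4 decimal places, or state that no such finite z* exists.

z* = -2.0000.

Test eqn y'=λy, z=hλ:
  order 2, 2-stage ⇒ R(z)=1+z+z^2/2
  (e.g. R(-1.01)=0.50005, |R|=0.50005)

Boundary: |R(x)|=1, x<0.
x=-1.01: |R|=0.5000
|R(-1.41)|=0.5840 |R(-1.4)|=0.5800 |R(-0.98)|=0.5002
Bisect:
  x_lo=-2.7786 |R|=2.0816  x_hi=-0.2223 |R|=0.8024
  mid=-1.50043 |R|=0.62521 →hi
  mid=-2.13949 |R|=1.14922 →lo
  mid=-1.81996 |R|=0.83617 →hi
  mid=-1.97973 |R|=0.97993 →hi
  mid=-2.05961 |R|=1.06139 →lo
  mid=-2.01967 |R|=1.01986 →lo
  mid=-1.99970 |R|=0.99970 →hi
  ...
  [-2.00001,-1.99985] ⇒ x*=-2.0000
Interval (-2.0000, 0).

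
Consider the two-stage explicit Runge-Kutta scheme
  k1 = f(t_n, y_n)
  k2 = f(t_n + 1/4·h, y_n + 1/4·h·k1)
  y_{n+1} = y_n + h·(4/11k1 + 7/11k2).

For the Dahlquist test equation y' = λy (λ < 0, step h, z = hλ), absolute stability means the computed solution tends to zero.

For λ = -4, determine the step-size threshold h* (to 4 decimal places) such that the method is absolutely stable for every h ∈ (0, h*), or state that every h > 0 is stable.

(-6.2857,0); λ=-4 ⇒ h* = (44/7)/4 = 1.5714.

With y'=λy (z=hλ):
  k1=λy_n ⇒ h·k1=z·y_n;  k2=λ(1+1/4z)y_n ⇒ h·k2=z(1+1/4z)y_n
  y_{n+1}/y_n = 1 + 4/11z + 7/11z(1+1/4z) = 1 + z + 7/44z²
  ⇒ R(z) = 1 + z + 7/44z².

Solve |R(x)|<1 on ℝ⁻.
x=-1.2: |R|=0.0291
R=1: x+7/44x²=0 ⇒ x=−44/7=-6.2857; min R=1−1/(4·7/44)=-0.5714>−1
Confirm numerically:
  x=-5.495: |R|=0.30875 <1
  x=-5.239: |R|=0.12759 <1
  x=-4.797: |R|=0.13613 <1
  x=-6.853: |R|=1.61848 >1
  x=-6.702: |R|=1.44386 >1
  x=-6.550: |R|=1.27540 >1
Stable set (-6.2857, 0).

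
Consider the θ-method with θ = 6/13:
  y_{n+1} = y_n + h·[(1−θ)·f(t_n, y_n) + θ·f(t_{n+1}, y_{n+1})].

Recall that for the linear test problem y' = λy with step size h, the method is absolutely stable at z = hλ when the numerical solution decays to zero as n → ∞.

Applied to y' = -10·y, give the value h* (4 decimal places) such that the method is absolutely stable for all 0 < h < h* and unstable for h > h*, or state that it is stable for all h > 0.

On y'=λy, z=hλ:
  y_{n+1} = y_n + z·[7/13·y_n + 6/13·y_{n+1}] ⇒ (1 − 6/13z)y_{n+1} = (1 + 7/13z)y_n
  so R(z) = (1 + 7/13z)/(1 − 6/13z).

Need |R(x)|<1, x<0.
x=-1.45: |R|=0.1313
R=−1: 1+7/13x = −1+6/13x ⇒ -1/13x=2 ⇒ x=2/(-1/13)=-26.0000
Confirm numerically:
  x=-24.323: |R|=0.98945 <1
  x=-22.834: |R|=0.97889 <1
  x=-20.812: |R|=0.96237 <1
  x=-19.355: |R|=0.94854 <1
  x=-26.575: |R|=1.00333 >1
  x=-26.241: |R|=1.00141 >1
  x=-26.052: |R|=1.00031 >1
So |R|<1 on (-26.0000, 0).

(-26.0000,0); λ=-10 ⇒ h* = (26)/10 = 2.6000.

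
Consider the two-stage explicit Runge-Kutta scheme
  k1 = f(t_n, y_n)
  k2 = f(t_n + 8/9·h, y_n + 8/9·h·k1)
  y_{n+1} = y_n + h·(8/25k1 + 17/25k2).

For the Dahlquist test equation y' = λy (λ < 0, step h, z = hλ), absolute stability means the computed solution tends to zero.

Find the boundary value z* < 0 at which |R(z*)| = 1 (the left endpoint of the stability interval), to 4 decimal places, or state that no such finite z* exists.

Set f=λy, z=hλ:
  k1=λy_n ⇒ h·k1=z·y_n;  k2=λ(1+8/9z)y_n ⇒ h·k2=z(1+8/9z)y_n
  y_{n+1}/y_n = 1 + 8/25z + 17/25z(1+8/9z) = 1 + z + 136/225z²
  Hence R(z) = 1 + z + 136/225z².

Boundary: |R(x)|=1, x<0.
x=-0.59: |R|=0.6204
R=1: x+136/225x²=0 ⇒ x=−225/136=-1.6544; min R=1−1/(4·136/225)=0.5864>−1
Confirm numerically:
  x=-1.469: |R|=0.83537 <1
  x=-1.342: |R|=0.74658 <1
  x=-1.019: |R|=0.60863 <1
  x=-0.998: |R|=0.60403 <1
  x=-2.129: |R|=1.61073 >1
  x=-2.002: |R|=1.42062 >1
  x=-1.963: |R|=1.36615 >1
So |R|<1 on (-1.6544, 0).

left endpoint -1.6544.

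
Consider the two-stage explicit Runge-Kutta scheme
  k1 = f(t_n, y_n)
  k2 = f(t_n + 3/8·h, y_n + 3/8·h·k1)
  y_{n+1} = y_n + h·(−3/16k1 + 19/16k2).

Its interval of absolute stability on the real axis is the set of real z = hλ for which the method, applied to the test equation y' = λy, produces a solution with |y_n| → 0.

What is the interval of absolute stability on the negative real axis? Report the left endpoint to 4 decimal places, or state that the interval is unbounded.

(-2.2456, 0).

Set f=λy, z=hλ:
  k1=λy_n ⇒ h·k1=z·y_n;  k2=λ(1+3/8z)y_n ⇒ h·k2=z(1+3/8z)y_n
  y_{n+1}/y_n = 1 − 3/16z + 19/16z(1+3/8z) = 1 + z + 57/128z²
  so R(z) = 1 + z + 57/128z².

Find x<0 with |R(x)|<1.
x=-1.62: |R|=0.5487
R=1: x+57/128x²=0 ⇒ x=−128/57=-2.2456; min R=1−1/(4·57/128)=0.4386>−1
Confirm numerically:
  x=-2.167: |R|=0.92414 <1
  x=-2.150: |R|=0.90846 <1
  x=-1.176: |R|=0.43986 <1
  x=-1.158: |R|=0.43915 <1
  x=-2.826: |R|=1.73039 >1
  x=-2.607: |R|=1.41954 >1
  x=-2.460: |R|=1.23485 >1
So |R|<1 on (-2.2456, 0).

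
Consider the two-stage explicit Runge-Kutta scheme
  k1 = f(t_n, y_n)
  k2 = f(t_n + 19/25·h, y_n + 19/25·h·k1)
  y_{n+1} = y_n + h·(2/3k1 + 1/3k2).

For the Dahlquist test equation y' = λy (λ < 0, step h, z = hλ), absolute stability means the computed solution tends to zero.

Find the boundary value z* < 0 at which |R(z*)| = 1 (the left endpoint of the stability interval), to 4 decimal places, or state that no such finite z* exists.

left endpoint -3.9474.

Set f=λy, z=hλ:
  k1=λy_n ⇒ h·k1=z·y_n;  k2=λ(1+19/25z)y_n ⇒ h·k2=z(1+19/25z)y_n
  y_{n+1}/y_n = 1 + 2/3z + 1/3z(1+19/25z) = 1 + z + 19/75z²
  R(z) = 1 + z + 19/75z².

Solve |R(x)|<1 on ℝ⁻.
x=-0.96: |R|=0.2735
R=1: x+19/75x²=0 ⇒ x=−75/19=-3.9474; min R=1−1/(4·19/75)=0.0132>−1
Confirm numerically:
  x=-3.393: |R|=0.52349 <1
  x=-2.609: |R|=0.11541 <1
  x=-2.498: |R|=0.08280 <1
  x=-4.432: |R|=1.54413 >1
  x=-4.310: |R|=1.39595 >1
So |R|<1 on (-3.9474, 0).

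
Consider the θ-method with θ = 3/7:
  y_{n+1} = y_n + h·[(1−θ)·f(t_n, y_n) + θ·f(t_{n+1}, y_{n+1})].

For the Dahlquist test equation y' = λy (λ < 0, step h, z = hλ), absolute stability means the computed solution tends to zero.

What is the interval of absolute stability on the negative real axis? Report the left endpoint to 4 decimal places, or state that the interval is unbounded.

Test eqn y'=λy, z=hλ:
  y_{n+1} = y_n + z·[4/7·y_n + 3/7·y_{n+1}] ⇒ (1 − 3/7z)y_{n+1} = (1 + 4/7z)y_n
  so R(z) = (1 + 4/7z)/(1 − 3/7z).

Find x<0 with |R(x)|<1.
x=-0.44: |R|=0.6298
R=−1: 1+4/7x = −1+3/7x ⇒ -1/7x=2 ⇒ x=2/(-1/7)=-14.0000
Confirm numerically:
  x=-12.991: |R|=0.97805 <1
  x=-12.290: |R|=0.96102 <1
  x=-11.003: |R|=0.92509 <1
  x=-14.408: |R|=1.00812 >1
  x=-14.342: |R|=1.00684 >1
  x=-14.138: |R|=1.00279 >1
So |R|<1 on (-14.0000, 0).

(-14.0000, 0).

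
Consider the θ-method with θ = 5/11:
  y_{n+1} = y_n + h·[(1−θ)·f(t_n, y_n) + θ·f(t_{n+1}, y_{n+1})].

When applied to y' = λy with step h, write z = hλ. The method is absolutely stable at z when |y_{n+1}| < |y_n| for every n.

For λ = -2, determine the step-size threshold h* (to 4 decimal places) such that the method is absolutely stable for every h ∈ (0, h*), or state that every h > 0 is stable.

(-22.0000,0); λ=-2 ⇒ h* = (22)/2 = 11.0000.

With y'=λy (z=hλ):
  y_{n+1} = y_n + z·[6/11·y_n + 5/11·y_{n+1}] ⇒ (1 − 5/11z)y_{n+1} = (1 + 6/11z)y_n
  ⇒ R(z) = (1 + 6/11z)/(1 − 5/11z).

Boundary: |R(x)|=1, x<0.
x=-1.46: |R|=0.1224
R=−1: 1+6/11x = −1+5/11x ⇒ -1/11x=2 ⇒ x=2/(-1/11)=-22.0000
Confirm numerically:
  x=-19.172: |R|=0.97354 <1
  x=-15.402: |R|=0.92503 <1
  x=-13.842: |R|=0.89829 <1
  x=-22.577: |R|=1.00466 >1
  x=-22.266: |R|=1.00217 >1
Stable set (-22.0000, 0).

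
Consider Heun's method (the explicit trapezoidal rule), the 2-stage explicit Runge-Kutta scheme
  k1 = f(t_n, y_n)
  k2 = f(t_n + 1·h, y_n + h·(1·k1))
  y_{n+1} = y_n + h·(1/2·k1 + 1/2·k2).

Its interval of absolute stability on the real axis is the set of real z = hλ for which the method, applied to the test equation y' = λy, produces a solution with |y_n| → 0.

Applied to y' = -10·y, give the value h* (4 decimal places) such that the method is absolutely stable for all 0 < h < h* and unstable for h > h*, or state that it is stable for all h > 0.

With y'=λy (z=hλ):
  order 2, 2-stage ⇒ R(z)=1+z+z^2/2
  (e.g. R(-0.73)=0.53645, |R|=0.53645)

Boundary: |R(x)|=1, x<0.
x=-0.73: |R|=0.5364
|R(-2.18)|=1.1962 |R(-0.56)|=0.5968 |R(-0.54)|=0.6058
Bisect:
  x_lo=-2.4252 |R|=1.5156  x_hi=-0.3626 |R|=0.7031
  mid=-1.39389 |R|=0.57758 →hi
  mid=-1.90955 |R|=0.91364 →hi
  mid=-2.16737 |R|=1.18138 →lo
  mid=-2.03846 |R|=1.03920 →lo
  mid=-1.97400 |R|=0.97434 →hi
  mid=-2.00623 |R|=1.00625 →lo
  mid=-1.99012 |R|=0.99017 →hi
  mid=-1.99817 |R|=0.99818 →hi
  mid=-2.00220 |R|=1.00221 →lo
  mid=-2.00019 |R|=1.00019 →lo
  ...
  [-2.00006,-1.99994] ⇒ x*=-2.0000
Interval (-2.0000, 0).

(-2.0000,0); λ=-10 ⇒ h* = 0.2000.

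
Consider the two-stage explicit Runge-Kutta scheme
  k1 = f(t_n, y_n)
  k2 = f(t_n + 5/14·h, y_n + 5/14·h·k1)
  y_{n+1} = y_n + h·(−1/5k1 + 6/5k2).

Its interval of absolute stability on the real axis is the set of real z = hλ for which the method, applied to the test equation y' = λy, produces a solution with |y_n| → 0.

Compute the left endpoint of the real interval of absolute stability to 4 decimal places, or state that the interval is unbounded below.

z* = -2.3333.

On y'=λy, z=hλ:
  k1=λy_n ⇒ h·k1=z·y_n;  k2=λ(1+5/14z)y_n ⇒ h·k2=z(1+5/14z)y_n
  y_{n+1}/y_n = 1 − 1/5z + 6/5z(1+5/14z) = 1 + z + 3/7z²
  Hence R(z) = 1 + z + 3/7z².

Find x<0 with |R(x)|<1.
x=-1: |R|=0.4286
R=1: x+3/7x²=0 ⇒ x=−7/3=-2.3333; min R=1−1/(4·3/7)=0.4167>−1
Confirm numerically:
  x=-2.126: |R|=0.81109 <1
  x=-1.607: |R|=0.49976 <1
  x=-1.214: |R|=0.41763 <1
  x=-2.745: |R|=1.48430 >1
  x=-2.681: |R|=1.39947 >1
Interval (-2.3333, 0).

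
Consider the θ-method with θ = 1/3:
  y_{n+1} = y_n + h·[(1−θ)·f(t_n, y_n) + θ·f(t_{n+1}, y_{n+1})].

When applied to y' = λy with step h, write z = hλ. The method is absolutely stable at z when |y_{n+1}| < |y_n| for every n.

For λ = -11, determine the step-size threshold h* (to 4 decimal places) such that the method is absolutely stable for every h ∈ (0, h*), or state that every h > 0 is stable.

(-6.0000,0); λ=-11 ⇒ h* = (6)/11 = 0.5455.

Set f=λy, z=hλ:
  y_{n+1} = y_n + z·[2/3·y_n + 1/3·y_{n+1}] ⇒ (1 − 1/3z)y_{n+1} = (1 + 2/3z)y_n
  so R(z) = (1 + 2/3z)/(1 − 1/3z).

Need |R(x)|<1, x<0.
x=-0.5: |R|=0.5714
R=−1: 1+2/3x = −1+1/3x ⇒ -1/3x=2 ⇒ x=2/(-1/3)=-6.0000
Confirm numerically:
  x=-5.141: |R|=0.89448 <1
  x=-3.521: |R|=0.61984 <1
  x=-2.847: |R|=0.46075 <1
  x=-2.667: |R|=0.41186 <1
  x=-6.570: |R|=1.05956 >1
  x=-6.440: |R|=1.04661 >1
Interval (-6.0000, 0).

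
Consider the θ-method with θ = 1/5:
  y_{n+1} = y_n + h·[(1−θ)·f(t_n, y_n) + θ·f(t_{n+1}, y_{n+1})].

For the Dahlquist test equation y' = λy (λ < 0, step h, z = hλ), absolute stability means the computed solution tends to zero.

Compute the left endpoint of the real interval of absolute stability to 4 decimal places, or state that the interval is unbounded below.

z* = -3.3333.

With y'=λy (z=hλ):
  y_{n+1} = y_n + z·[4/5·y_n + 1/5·y_{n+1}] ⇒ (1 − 1/5z)y_{n+1} = (1 + 4/5z)y_n
  Hence R(z) = (1 + 4/5z)/(1 − 1/5z).

Solve |R(x)|<1 on ℝ⁻.
x=-0.47: |R|=0.5704
R=−1: 1+4/5x = −1+1/5x ⇒ -3/5x=2 ⇒ x=2/(-3/5)=-3.3333
Confirm numerically:
  x=-2.893: |R|=0.83264 <1
  x=-2.831: |R|=0.80756 <1
  x=-2.749: |R|=0.77378 <1
  x=-2.350: |R|=0.59864 <1
  x=-3.845: |R|=1.17354 >1
  x=-3.721: |R|=1.13336 >1
  x=-3.368: |R|=1.01243 >1
Stable set (-3.3333, 0).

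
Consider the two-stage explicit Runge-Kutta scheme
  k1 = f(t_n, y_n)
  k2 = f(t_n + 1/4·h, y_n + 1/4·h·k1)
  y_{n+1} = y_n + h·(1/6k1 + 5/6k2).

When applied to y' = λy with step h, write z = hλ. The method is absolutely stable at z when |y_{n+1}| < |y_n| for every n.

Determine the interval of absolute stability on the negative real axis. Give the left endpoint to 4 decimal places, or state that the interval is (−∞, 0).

Set f=λy, z=hλ:
  k1=λy_n ⇒ h·k1=z·y_n;  k2=λ(1+1/4z)y_n ⇒ h·k2=z(1+1/4z)y_n
  y_{n+1}/y_n = 1 + 1/6z + 5/6z(1+1/4z) = 1 + z + 5/24z²
  so R(z) = 1 + z + 5/24z².

Solve |R(x)|<1 on ℝ⁻.
x=-1.35: |R|=0.0297
R=1: x+5/24x²=0 ⇒ x=−24/5=-4.8000; min R=1−1/(4·5/24)=-0.2000>−1
Confirm numerically:
  x=-4.106: |R|=0.40634 <1
  x=-3.411: |R|=0.01294 <1
  x=-2.380: |R|=0.19992 <1
  x=-5.145: |R|=1.36980 >1
  x=-4.963: |R|=1.16854 >1
Stable set (-4.8000, 0).

(-4.8000, 0).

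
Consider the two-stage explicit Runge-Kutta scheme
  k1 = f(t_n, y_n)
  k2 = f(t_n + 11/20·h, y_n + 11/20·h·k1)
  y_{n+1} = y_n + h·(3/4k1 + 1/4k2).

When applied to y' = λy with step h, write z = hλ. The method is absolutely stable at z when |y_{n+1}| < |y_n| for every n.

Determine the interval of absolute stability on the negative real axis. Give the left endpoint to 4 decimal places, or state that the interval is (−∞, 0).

(-7.2727, 0).

Test eqn y'=λy, z=hλ:
  k1=λy_n ⇒ h·k1=z·y_n;  k2=λ(1+11/20z)y_n ⇒ h·k2=z(1+11/20z)y_n
  y_{n+1}/y_n = 1 + 3/4z + 1/4z(1+11/20z) = 1 + z + 11/80z²
  ⇒ R(z) = 1 + z + 11/80z².

Need |R(x)|<1, x<0.
x=-0.31: |R|=0.7032
R=1: x+11/80x²=0 ⇒ x=−80/11=-7.2727; min R=1−1/(4·11/80)=-0.8182>−1
Confirm numerically:
  x=-6.167: |R|=0.06238 <1
  x=-5.718: |R|=0.22237 <1
  x=-4.896: |R|=0.60001 <1
  x=-3.495: |R|=0.81543 <1
  x=-7.712: |R|=1.46580 >1
  x=-7.520: |R|=1.25568 >1
Stable set (-7.2727, 0).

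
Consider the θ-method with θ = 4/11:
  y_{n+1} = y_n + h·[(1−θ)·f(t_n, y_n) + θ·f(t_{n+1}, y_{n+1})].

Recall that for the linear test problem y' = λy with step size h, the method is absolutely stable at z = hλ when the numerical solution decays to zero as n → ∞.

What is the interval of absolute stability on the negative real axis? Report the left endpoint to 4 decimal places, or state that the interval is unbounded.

With y'=λy (z=hλ):
  y_{n+1} = y_n + z·[7/11·y_n + 4/11·y_{n+1}] ⇒ (1 − 4/11z)y_{n+1} = (1 + 7/11z)y_n
  so R(z) = (1 + 7/11z)/(1 − 4/11z).

Need |R(x)|<1, x<0.
x=-0.81: |R|=0.3743
R=−1: 1+7/11x = −1+4/11x ⇒ -3/11x=2 ⇒ x=2/(-3/11)=-7.3333
Confirm numerically:
  x=-6.984: |R|=0.97308 <1
  x=-5.536: |R|=0.83732 <1
  x=-5.475: |R|=0.83055 <1
  x=-4.822: |R|=0.75125 <1
  x=-7.745: |R|=1.02942 >1
  x=-7.538: |R|=1.01492 >1
  x=-7.518: |R|=1.01349 >1
Stable set (-7.3333, 0).

(-7.3333, 0).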